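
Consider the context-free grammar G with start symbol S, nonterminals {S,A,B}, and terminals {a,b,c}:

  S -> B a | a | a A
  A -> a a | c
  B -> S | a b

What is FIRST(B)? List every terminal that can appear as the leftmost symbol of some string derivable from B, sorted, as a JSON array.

FIRST sets, iterate to fixpoint:
pass 1:
  A via A→a a: +{a}
  A via A→c: +{c}
  B via B→a b: +{a}
  S via S→B a: +{a}
  FIRST(S)={a}  FIRST(A)={a,c}  FIRST(B)={a}
pass 2: (no change)
  FIRST(S)={a}  FIRST(A)={a,c}  FIRST(B)={a}

FIRST(B) = ["a"]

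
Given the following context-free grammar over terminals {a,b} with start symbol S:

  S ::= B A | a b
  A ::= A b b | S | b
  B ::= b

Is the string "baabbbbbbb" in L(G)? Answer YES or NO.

CNF form of G:
  S -> B A | T1 T0
  A -> A X2 | B A | T1 T0 | b
  B -> b
  T0 -> b
  T1 -> a
  X2 -> T0 T0

Fill CYK table bottom-up:
  T[0,0] 'b' = {A,B,T0}  orig:{A,B}
  T[1,1] 'a' = {T1}  orig:{}
  T[2,2] 'a' = {T1}  orig:{}
  T[3,3] 'b' = {A,B,T0}  orig:{A,B}
  T[4,4] 'b' = {A,B,T0}  orig:{A,B}
  T[5,5] 'b' = {A,B,T0}  orig:{A,B}
  T[6,6] 'b' = {A,B,T0}  orig:{A,B}
  T[7,7] 'b' = {A,B,T0}  orig:{A,B}
  T[8,8] 'b' = {A,B,T0}  orig:{A,B}
  T[9,9] 'b' = {A,B,T0}  orig:{A,B}
  T[0,1] 'ba' = ∅
  T[1,2] 'aa' = ∅
  T[2,3] 'ab' = {A,S}
  T[3,4] 'bb' = {A,S,X2}  orig:{A,S}
  T[4,5] 'bb' = {A,S,X2}  orig:{A,S}
  T[5,6] 'bb' = {A,S,X2}  orig:{A,S}
  T[6,7] 'bb' = {A,S,X2}  orig:{A,S}
  T[7,8] 'bb' = {A,S,X2}  orig:{A,S}
  T[8,9] 'bb' = {A,S,X2}  orig:{A,S}
  T[0,2] 'baa' = ∅
  T[1,3] 'aab' = ∅
  T[2,4] 'abb' = ∅
  T[3,5] 'bbb' = {A,S}
  T[4,6] 'bbb' = {A,S}
  T[5,7] 'bbb' = {A,S}
  T[6,8] 'bbb' = {A,S}
  T[7,9] 'bbb' = {A,S}
  T[0,3] 'baab' = ∅
  T[1,4] 'aabb' = ∅
  T[2,5] 'abbb' = {A}
  T[3,6] 'bbbb' = {A,S}
  T[4,7] 'bbbb' = {A,S}
  T[5,8] 'bbbb' = {A,S}
  T[6,9] 'bbbb' = {A,S}
  T[0,4] 'baabb' = ∅
  T[1,5] 'aabbb' = ∅
  T[2,6] 'abbbb' = ∅
  T[3,7] 'bbbbb' = {A,S}
  T[4,8] 'bbbbb' = {A,S}
  T[5,9] 'bbbbb' = {A,S}
  T[0,5] 'baabbb' = ∅
  T[1,6] 'aabbbb' = ∅
  T[2,7] 'abbbbb' = {A}
  T[3,8] 'bbbbbb' = {A,S}
  T[4,9] 'bbbbbb' = {A,S}
  T[0,6] 'baabbbb' = ∅
  T[1,7] 'aabbbbb' = ∅
  T[2,8] 'abbbbbb' = ∅
  T[3,9] 'bbbbbbb' = {A,S}
  T[0,7] 'baabbbbb' = ∅
  T[1,8] 'aabbbbbb' = ∅
  T[2,9] 'abbbbbbb' = {A}
  T[0,8] 'baabbbbbb' = ∅
  T[1,9] 'aabbbbbbb' = ∅
  T[0,9] 'baabbbbbbb' = ∅

S ∉ T[0,9] ⇒ NO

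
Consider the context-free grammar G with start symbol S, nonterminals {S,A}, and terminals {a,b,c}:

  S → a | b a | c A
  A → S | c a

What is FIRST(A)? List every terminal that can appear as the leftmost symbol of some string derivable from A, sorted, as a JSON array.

Compute FIRST by fixpoint:
pass 1:
  A via A→c a: +{c}
  S via S→a: +{a}
  S via S→b a: +{b}
  S via S→c A: +{c}
  FIRST(S)={a,b,c}  FIRST(A)={c}
pass 2:
  A via A→S: +{a,b}
  FIRST(S)={a,b,c}  FIRST(A)={a,b,c}
pass 3: done
  FIRST(S)={a,b,c}  FIRST(A)={a,b,c}

FIRST(A) = ["a", "b", "c"]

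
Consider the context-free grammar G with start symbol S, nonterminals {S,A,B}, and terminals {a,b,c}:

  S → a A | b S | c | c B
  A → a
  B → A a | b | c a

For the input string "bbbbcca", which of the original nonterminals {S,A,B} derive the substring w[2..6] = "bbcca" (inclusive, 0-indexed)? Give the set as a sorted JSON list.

Convert to CNF:
  S -> T0 A | T1 B | T2 S | c
  A -> a
  B -> A T0 | T1 T0 | b
  T0 -> a
  T1 -> c
  T2 -> b

CYK fill (cells [i..j] with 2 ≤ i ≤ j ≤ 6 only):
  cell(2,2) b: {B,T2}  orig:{B}
  cell(3,3) b: {B,T2}  orig:{B}
  cell(4,4) c: {S,T1}  orig:{S}
  cell(5,5) c: {S,T1}  orig:{S}
  cell(6,6) a: {A,T0}  orig:{A}
  cell(2,3) bb: ∅
  cell(3,4) bc: {S}
  cell(4,5) cc: ∅
  cell(5,6) ca: {B}
  cell(2,4) bbc: {S}
  cell(3,5) bcc: ∅
  cell(4,6) cca: {S}
  cell(2,5) bbcc: ∅
  cell(3,6) bcca: {S}
  cell(2,6) bbcca: {S}

Original NTs in T[2,6] deriving "bbcca": ["S"]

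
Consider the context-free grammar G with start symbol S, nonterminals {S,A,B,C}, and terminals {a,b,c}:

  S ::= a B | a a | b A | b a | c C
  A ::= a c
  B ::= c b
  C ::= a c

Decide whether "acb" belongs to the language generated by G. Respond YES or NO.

CNF form of G:
  S -> T0 B | T0 T0 | T1 C | T2 A | T2 T0
  A -> T0 T1
  B -> T1 T2
  C -> T0 T1
  T0 -> a
  T1 -> c
  T2 -> b

Fill CYK table bottom-up:
  T[0,0] 'a' = {T0}  orig:{}
  T[1,1] 'c' = {T1}  orig:{}
  T[2,2] 'b' = {T2}  orig:{}
  T[0,1] 'ac' = {A,C}
  T[1,2] 'cb' = {B}
  T[0,2] 'acb' = {S}

S ∈ T[0,2] ⇒ YES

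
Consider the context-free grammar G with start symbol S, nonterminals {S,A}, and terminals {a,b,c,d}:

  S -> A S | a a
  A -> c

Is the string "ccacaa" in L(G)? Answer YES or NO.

Convert to CNF:
  S -> A S | T0 T0
  A -> c
  T0 -> a

Fill CYK table bottom-up:
  T[0,0] 'c' = {A}
  T[1,1] 'c' = {A}
  T[2,2] 'a' = {T0}  orig:{}
  T[3,3] 'c' = {A}
  T[4,4] 'a' = {T0}  orig:{}
  T[5,5] 'a' = {T0}  orig:{}
  T[0,1] 'cc' = ∅
  T[1,2] 'ca' = ∅
  T[2,3] 'ac' = ∅
  T[3,4] 'ca' = ∅
  T[4,5] 'aa' = {S}
  T[0,2] 'cca' = ∅
  T[1,3] 'cac' = ∅
  T[2,4] 'aca' = ∅
  T[3,5] 'caa' = {S}
  T[0,3] 'ccac' = ∅
  T[1,4] 'caca' = ∅
  T[2,5] 'acaa' = ∅
  T[0,4] 'ccaca' = ∅
  T[1,5] 'cacaa' = ∅
  T[0,5] 'ccacaa' = ∅

S ∉ T[0,5] ⇒ NO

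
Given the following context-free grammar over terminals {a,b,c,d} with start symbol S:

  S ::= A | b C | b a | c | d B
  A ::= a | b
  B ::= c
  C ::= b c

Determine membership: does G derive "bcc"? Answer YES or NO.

CNF form of G:
  S -> T0 C | T0 T2 | T3 B | a | b | c
  A -> a | b
  B -> c
  C -> T0 T1
  T0 -> b
  T1 -> c
  T2 -> a
  T3 -> d

CYK fill:
  cell(0,0) b: {A,S,T0}  orig:{A,S}
  cell(1,1) c: {B,S,T1}  orig:{B,S}
  cell(2,2) c: {B,S,T1}  orig:{B,S}
  cell(0,1) bc: {C}
  cell(1,2) cc: ∅
  cell(0,2) bcc: ∅

S ∉ T[0,2] ⇒ NO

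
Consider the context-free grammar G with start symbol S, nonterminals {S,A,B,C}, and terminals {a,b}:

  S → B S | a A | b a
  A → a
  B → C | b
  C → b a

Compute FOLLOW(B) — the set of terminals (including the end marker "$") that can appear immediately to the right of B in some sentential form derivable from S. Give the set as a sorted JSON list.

FIRST iteration:
round 1:
  A via A→a: +{a}
  B via B→b: +{b}
  C via C→b a: +{b}
  S via S→B S: +{b}
  S via S→a A: +{a}
  FIRST[S]={a,b}  FIRST[A]={a}  FIRST[B]={b}  FIRST[C]={b}
round 2: (no change)
  FIRST[S]={a,b}  FIRST[A]={a}  FIRST[B]={b}  FIRST[C]={b}

FOLLOW sets:
FOLLOW(S) := {$}
[1]
  S→B S: FOLLOW(B) ⊇ FIRST(S) = {a,b}; new: +{a,b}
  S→a A: FOLLOW(A) ⊇ FOLLOW(S) ⊇ {$}; new: +{$}
  FOLLOW(S)={$}  FOLLOW(A)={$}  FOLLOW(B)={a,b}  FOLLOW(C)={}
[2]
  B→C: FOLLOW(C) ⊇ FOLLOW(B) ⊇ {a,b}; new: +{a,b}
  FOLLOW(S)={$}  FOLLOW(A)={$}  FOLLOW(B)={a,b}  FOLLOW(C)={a,b}
[3] — fixpoint
  FOLLOW(S)={$}  FOLLOW(A)={$}  FOLLOW(B)={a,b}  FOLLOW(C)={a,b}

FOLLOW(B) = ["a", "b"]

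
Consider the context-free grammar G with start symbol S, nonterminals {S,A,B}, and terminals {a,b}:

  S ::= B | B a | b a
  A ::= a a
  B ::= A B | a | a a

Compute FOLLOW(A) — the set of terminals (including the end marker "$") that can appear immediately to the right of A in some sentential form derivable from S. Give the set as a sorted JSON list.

FIRST sets, iterate to fixpoint:
[1]
  A via A→a a: +{a}
  B via B→A B: +{a}
  S via S→B: +{a}
  S via S→b a: +{b}
  S: {a,b}  A: {a}  B: {a}
[2] — fixpoint
  S: {a,b}  A: {a}  B: {a}

FOLLOW sets:
seed FOLLOW(S) with $
[1]
  B→A B: FOLLOW(A) ⊇ FIRST(B) = {a}; new: +{a}
  S→B: FOLLOW(B) ⊇ FOLLOW(S) ⊇ {$}; new: +{$}
  S→B a: FOLLOW(B) ⊇ FIRST(a) = {a}; new: +{a}
  S: {$}  A: {a}  B: {$,a}
[2] done
  S: {$}  A: {a}  B: {$,a}

FOLLOW(A) = ["a"]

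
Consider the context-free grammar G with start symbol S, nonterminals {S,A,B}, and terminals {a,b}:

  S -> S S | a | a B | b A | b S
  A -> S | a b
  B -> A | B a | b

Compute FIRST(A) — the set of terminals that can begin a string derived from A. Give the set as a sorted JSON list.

FIRST sets, iterate to fixpoint:
pass 1:
  A via A→a b: +{a}
  B via B→A: +{a}
  B via B→b: +{b}
  S via S→a: +{a}
  S via S→b A: +{b}
  FIRST[S]={a,b}  FIRST[A]={a}  FIRST[B]={a,b}
pass 2:
  A via A→S: +{b}
  FIRST[S]={a,b}  FIRST[A]={a,b}  FIRST[B]={a,b}
pass 3: done
  FIRST[S]={a,b}  FIRST[A]={a,b}  FIRST[B]={a,b}

FIRST(A) = ["a", "b"]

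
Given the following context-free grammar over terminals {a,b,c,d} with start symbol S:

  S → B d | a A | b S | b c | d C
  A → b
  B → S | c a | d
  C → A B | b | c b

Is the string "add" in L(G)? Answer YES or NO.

CNF form of G:
  S -> B T0 | T0 C | T1 A | T2 S | T2 T3
  A -> b
  B -> B T0 | T0 C | T1 A | T2 S | T2 T3 | T3 T1 | d
  C -> A B | T3 T2 | b
  T0 -> d
  T1 -> a
  T2 -> b
  T3 -> c

CYK table (by increasing span):
  cell(0,0) a: {T1}  orig:{}
  cell(1,1) d: {B,T0}  orig:{B}
  cell(2,2) d: {B,T0}  orig:{B}
  cell(0,1) ad: ∅
  cell(1,2) dd: {B,S}
  cell(0,2) add: ∅

S ∉ T[0,2] ⇒ NO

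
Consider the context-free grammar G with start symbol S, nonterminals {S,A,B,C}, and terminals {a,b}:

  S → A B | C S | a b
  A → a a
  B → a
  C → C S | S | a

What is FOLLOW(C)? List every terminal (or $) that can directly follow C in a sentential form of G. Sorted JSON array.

FIRST iteration:
round 1:
  A via A→a a: +{a}
  B via B→a: +{a}
  C via C→a: +{a}
  S via S→A B: +{a}
  FIRST(S)={a}  FIRST(A)={a}  FIRST(B)={a}  FIRST(C)={a}
round 2: (no change)
  FIRST(S)={a}  FIRST(A)={a}  FIRST(B)={a}  FIRST(C)={a}

FOLLOW iteration:
seed FOLLOW(S) with $
[1]
  C→C S: FOLLOW(C) ⊇ FIRST(S) = {a}; new: +{a}
  C→C S: FOLLOW(S) ⊇ FOLLOW(C) ⊇ {a}; new: +{a}
  S→A B: FOLLOW(A) ⊇ FIRST(B) = {a}; new: +{a}
  S→A B: FOLLOW(B) ⊇ FOLLOW(S) ⊇ {$,a}; new: +{$,a}
  FOLLOW(S)={$,a}  FOLLOW(A)={a}  FOLLOW(B)={$,a}  FOLLOW(C)={a}
[2] — fixpoint
  FOLLOW(S)={$,a}  FOLLOW(A)={a}  FOLLOW(B)={$,a}  FOLLOW(C)={a}

FOLLOW(C) = ["a"]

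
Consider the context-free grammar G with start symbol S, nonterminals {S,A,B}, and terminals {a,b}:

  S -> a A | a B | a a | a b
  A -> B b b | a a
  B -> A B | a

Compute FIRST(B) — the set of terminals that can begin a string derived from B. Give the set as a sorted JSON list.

Compute FIRST by fixpoint:
[1]
  A via A→a a: +{a}
  B via B→A B: +{a}
  S via S→a A: +{a}
  FIRST(S)={a}  FIRST(A)={a}  FIRST(B)={a}
[2] done
  FIRST(S)={a}  FIRST(A)={a}  FIRST(B)={a}

FIRST(B) = ["a"]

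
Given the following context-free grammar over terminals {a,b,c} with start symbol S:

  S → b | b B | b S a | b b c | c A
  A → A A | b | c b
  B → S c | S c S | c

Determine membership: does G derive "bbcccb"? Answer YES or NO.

Convert to CNF:
  S -> T0 A | T1 B | T1 X4 | T1 X5 | b
  A -> A A | T0 T1 | b
  B -> S T0 | S X3 | c
  T0 -> c
  T1 -> b
  T2 -> a
  X3 -> T0 S
  X4 -> S T2
  X5 -> T1 T0

CYK fill:
  cell(0,0) b: {A,S,T1}  orig:{A,S}
  cell(1,1) b: {A,S,T1}  orig:{A,S}
  cell(2,2) c: {B,T0}  orig:{B}
  cell(3,3) c: {B,T0}  orig:{B}
  cell(4,4) c: {B,T0}  orig:{B}
  cell(5,5) b: {A,S,T1}  orig:{A,S}
  cell(0,1) bb: {A}
  cell(1,2) bc: {B,S,X5}  orig:{B,S}
  cell(2,3) cc: ∅
  cell(3,4) cc: ∅
  cell(4,5) cb: {A,S,X3}  orig:{A,S}
  cell(0,2) bbc: {S}
  cell(1,3) bcc: {B}
  cell(2,4) ccc: ∅
  cell(3,5) ccb: {S,X3}  orig:{S}
  cell(0,3) bbcc: {B,S}
  cell(1,4) bccc: ∅
  cell(2,5) cccb: {X3}  orig:{}
  cell(0,4) bbccc: {B}
  cell(1,5) bcccb: {B}
  cell(0,5) bbcccb: {B,S}

S ∈ T[0,5] ⇒ YES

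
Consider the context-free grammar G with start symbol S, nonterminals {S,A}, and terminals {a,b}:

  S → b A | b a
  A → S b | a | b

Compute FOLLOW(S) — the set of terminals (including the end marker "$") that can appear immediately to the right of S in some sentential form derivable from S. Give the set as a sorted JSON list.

FIRST iteration:
round 1:
  A via A→a: +{a}
  A via A→b: +{b}
  S via S→b A: +{b}
  S: {b}  A: {a,b}
round 2: — fixpoint
  S: {b}  A: {a,b}

FOLLOW iteration:
seed FOLLOW(S) with $
pass 1:
  A→S b: FOLLOW(S) ⊇ FIRST(b) = {b}; new: +{b}
  S→b A: FOLLOW(A) ⊇ FOLLOW(S) ⊇ {$,b}; new: +{$,b}
  FOLLOW[S]={$,b}  FOLLOW[A]={$,b}
pass 2: done
  FOLLOW[S]={$,b}  FOLLOW[A]={$,b}

FOLLOW(S) = ["$", "b"]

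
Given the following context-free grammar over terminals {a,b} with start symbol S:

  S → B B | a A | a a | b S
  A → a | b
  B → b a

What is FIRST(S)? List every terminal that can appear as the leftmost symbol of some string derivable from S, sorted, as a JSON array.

FIRST sets, iterate to fixpoint:
iter 1:
  A via A→a: +{a}
  A via A→b: +{b}
  B via B→b a: +{b}
  S via S→B B: +{b}
  S via S→a A: +{a}
  FIRST[S]={a,b}  FIRST[A]={a,b}  FIRST[B]={b}
iter 2: (stable)
  FIRST[S]={a,b}  FIRST[A]={a,b}  FIRST[B]={b}

FIRST(S) = ["a", "b"]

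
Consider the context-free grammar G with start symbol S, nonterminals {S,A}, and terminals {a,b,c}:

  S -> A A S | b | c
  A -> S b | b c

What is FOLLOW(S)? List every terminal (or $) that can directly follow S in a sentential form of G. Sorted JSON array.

FIRST sets, iterate to fixpoint:
[1]
  A via A→b c: +{b}
  S via S→A A S: +{b}
  S via S→c: +{c}
  S: {b,c}  A: {b}
[2]
  A via A→S b: +{c}
  S: {b,c}  A: {b,c}
[3] done
  S: {b,c}  A: {b,c}

FOLLOW sets:
seed FOLLOW(S) with $
[1]
  A→S b: FOLLOW(S) ⊇ FIRST(b) = {b}; new: +{b}
  S→A A S: FOLLOW(A) ⊇ FIRST(A) = {b,c}; new: +{b,c}
  FOLLOW(S)={$,b}  FOLLOW(A)={b,c}
[2] done
  FOLLOW(S)={$,b}  FOLLOW(A)={b,c}

FOLLOW(S) = ["$", "b"]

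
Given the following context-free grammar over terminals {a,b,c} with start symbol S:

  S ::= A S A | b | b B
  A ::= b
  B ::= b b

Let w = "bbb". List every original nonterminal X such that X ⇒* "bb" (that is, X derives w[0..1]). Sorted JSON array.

Convert to CNF:
  S -> A X1 | T0 B | b
  A -> b
  B -> T0 T0
  T0 -> b
  X1 -> S A

Fill CYK table bottom-up — only the sub-triangle for w[0..1]:
  [0..0]={A,S,T0}  "b"  orig:{A,S}
  [1..1]={A,S,T0}  "b"  orig:{A,S}
  [0..1]={B,X1}  "bb"  orig:{B}

Original NTs in T[0,1] deriving "bb": ["B"]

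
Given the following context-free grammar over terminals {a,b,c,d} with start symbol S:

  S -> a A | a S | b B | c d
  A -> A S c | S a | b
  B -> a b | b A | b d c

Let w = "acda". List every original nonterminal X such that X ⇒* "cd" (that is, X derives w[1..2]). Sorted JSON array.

Convert to CNF:
  S -> T0 T3 | T1 A | T1 S | T2 B
  A -> A X4 | S T1 | b
  B -> T1 T2 | T2 A | T2 X5
  T0 -> c
  T1 -> a
  T2 -> b
  T3 -> d
  X4 -> S T0
  X5 -> T3 T0

Fill CYK table bottom-up, restricted to cells inside w[1..2]:
  cell(1,1) c: {T0}  orig:{}
  cell(2,2) d: {T3}  orig:{}
  cell(1,2) cd: {S}

Original NTs in T[1,2] deriving "cd": ["S"]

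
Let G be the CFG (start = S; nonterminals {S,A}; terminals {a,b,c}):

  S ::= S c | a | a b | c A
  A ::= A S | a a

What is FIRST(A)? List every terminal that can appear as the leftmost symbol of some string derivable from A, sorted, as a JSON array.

FIRST sets, iterate to fixpoint:
round 1:
  A via A→a a: +{a}
  S via S→a: +{a}
  S via S→c A: +{c}
  S: {a,c}  A: {a}
round 2: (stable)
  S: {a,c}  A: {a}

FIRST(A) = ["a"]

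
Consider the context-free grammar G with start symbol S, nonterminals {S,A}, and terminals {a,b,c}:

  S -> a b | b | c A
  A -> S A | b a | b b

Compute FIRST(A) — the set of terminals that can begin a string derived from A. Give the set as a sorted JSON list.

Compute FIRST by fixpoint:
[1]
  A via A→b a: +{b}
  S via S→a b: +{a}
  S via S→b: +{b}
  S via S→c A: +{c}
  FIRST(S)={a,b,c}  FIRST(A)={b}
[2]
  A via A→S A: +{a,c}
  FIRST(S)={a,b,c}  FIRST(A)={a,b,c}
[3] (no change)
  FIRST(S)={a,b,c}  FIRST(A)={a,b,c}

FIRST(A) = ["a", "b", "c"]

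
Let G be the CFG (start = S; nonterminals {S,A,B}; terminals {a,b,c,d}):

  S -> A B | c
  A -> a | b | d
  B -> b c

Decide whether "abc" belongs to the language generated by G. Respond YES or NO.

CNF form of G:
  S -> A B | c
  A -> a | b | d
  B -> T0 T1
  T0 -> b
  T1 -> c

CYK table (by increasing span):
  [0..0]={A}  "a"
  [1..1]={A,T0}  "b"  orig:{A}
  [2..2]={S,T1}  "c"  orig:{S}
  [0..1]=∅  "ab"
  [1..2]={B}  "bc"
  [0..2]={S}  "abc"

S ∈ T[0,2] ⇒ YES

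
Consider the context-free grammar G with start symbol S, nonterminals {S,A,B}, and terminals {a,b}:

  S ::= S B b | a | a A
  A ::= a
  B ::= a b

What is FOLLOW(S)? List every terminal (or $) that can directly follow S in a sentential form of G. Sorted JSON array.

FIRST sets, iterate to fixpoint:
round 1:
  A via A→a: +{a}
  B via B→a b: +{a}
  S via S→a: +{a}
  S: {a}  A: {a}  B: {a}
round 2: done
  S: {a}  A: {a}  B: {a}

FOLLOW sets:
initialize: $ ∈ FOLLOW(S)
pass 1:
  S→S B b: FOLLOW(S) ⊇ FIRST(B) = {a}; new: +{a}
  S→S B b: FOLLOW(B) ⊇ FIRST(b) = {b}; new: +{b}
  S→a A: FOLLOW(A) ⊇ FOLLOW(S) ⊇ {$,a}; new: +{$,a}
  S: {$,a}  A: {$,a}  B: {b}
pass 2: done
  S: {$,a}  A: {$,a}  B: {b}

FOLLOW(S) = ["$", "a"]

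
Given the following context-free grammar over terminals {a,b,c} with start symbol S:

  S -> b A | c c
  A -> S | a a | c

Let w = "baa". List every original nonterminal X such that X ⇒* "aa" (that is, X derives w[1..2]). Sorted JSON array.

Convert to CNF:
  S -> T1 A | T2 T2
  A -> T0 T0 | T1 A | T2 T2 | c
  T0 -> a
  T1 -> b
  T2 -> c

Fill CYK table bottom-up (cells [i..j] with 1 ≤ i ≤ j ≤ 2 only):
  cell(1,1) a: {T0}  orig:{}
  cell(2,2) a: {T0}  orig:{}
  cell(1,2) aa: {A}

Original NTs in T[1,2] deriving "aa": ["A"]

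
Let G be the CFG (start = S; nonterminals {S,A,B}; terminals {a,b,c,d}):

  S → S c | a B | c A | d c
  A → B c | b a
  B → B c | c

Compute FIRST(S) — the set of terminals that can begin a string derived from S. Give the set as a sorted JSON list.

FIRST iteration:
iter 1:
  A via A→b a: +{b}
  B via B→c: +{c}
  S via S→a B: +{a}
  S via S→c A: +{c}
  S via S→d c: +{d}
  FIRST[S]={a,c,d}  FIRST[A]={b}  FIRST[B]={c}
iter 2:
  A via A→B c: +{c}
  FIRST[S]={a,c,d}  FIRST[A]={b,c}  FIRST[B]={c}
iter 3: (stable)
  FIRST[S]={a,c,d}  FIRST[A]={b,c}  FIRST[B]={c}

FIRST(S) = ["a", "c", "d"]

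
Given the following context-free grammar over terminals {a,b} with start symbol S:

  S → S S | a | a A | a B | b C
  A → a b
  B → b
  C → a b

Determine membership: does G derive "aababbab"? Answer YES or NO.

Convert to CNF:
  S -> S S | T0 A | T0 B | T1 C | a
  A -> T0 T1
  B -> b
  C -> T0 T1
  T0 -> a
  T1 -> b

CYK table (by increasing span):
  T[0,0] 'a' = {S,T0}  orig:{S}
  T[1,1] 'a' = {S,T0}  orig:{S}
  T[2,2] 'b' = {B,T1}  orig:{B}
  T[3,3] 'a' = {S,T0}  orig:{S}
  T[4,4] 'b' = {B,T1}  orig:{B}
  T[5,5] 'b' = {B,T1}  orig:{B}
  T[6,6] 'a' = {S,T0}  orig:{S}
  T[7,7] 'b' = {B,T1}  orig:{B}
  T[0,1] 'aa' = {S}
  T[1,2] 'ab' = {A,C,S}
  T[2,3] 'ba' = ∅
  T[3,4] 'ab' = {A,C,S}
  T[4,5] 'bb' = ∅
  T[5,6] 'ba' = ∅
  T[6,7] 'ab' = {A,C,S}
  T[0,2] 'aab' = {S}
  T[1,3] 'aba' = {S}
  T[2,4] 'bab' = {S}
  T[3,5] 'abb' = ∅
  T[4,6] 'bba' = ∅
  T[5,7] 'bab' = {S}
  T[0,3] 'aaba' = {S}
  T[1,4] 'abab' = {S}
  T[2,5] 'babb' = ∅
  T[3,6] 'abba' = ∅
  T[4,7] 'bbab' = ∅
  T[0,4] 'aabab' = {S}
  T[1,5] 'ababb' = ∅
  T[2,6] 'babba' = ∅
  T[3,7] 'abbab' = {S}
  T[0,5] 'aababb' = ∅
  T[1,6] 'ababba' = ∅
  T[2,7] 'babbab' = {S}
  T[0,6] 'aababba' = ∅
  T[1,7] 'ababbab' = {S}
  T[0,7] 'aababbab' = {S}

S ∈ T[0,7] ⇒ YES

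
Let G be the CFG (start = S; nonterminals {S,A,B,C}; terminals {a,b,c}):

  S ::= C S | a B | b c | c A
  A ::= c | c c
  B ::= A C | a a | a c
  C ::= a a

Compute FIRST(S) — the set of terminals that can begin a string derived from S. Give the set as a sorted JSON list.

Compute FIRST by fixpoint:
round 1:
  A via A→c: +{c}
  B via B→A C: +{c}
  B via B→a a: +{a}
  C via C→a a: +{a}
  S via S→C S: +{a}
  S via S→b c: +{b}
  S via S→c A: +{c}
  S: {a,b,c}  A: {c}  B: {a,c}  C: {a}
round 2: (no change)
  S: {a,b,c}  A: {c}  B: {a,c}  C: {a}

FIRST(S) = ["a", "b", "c"]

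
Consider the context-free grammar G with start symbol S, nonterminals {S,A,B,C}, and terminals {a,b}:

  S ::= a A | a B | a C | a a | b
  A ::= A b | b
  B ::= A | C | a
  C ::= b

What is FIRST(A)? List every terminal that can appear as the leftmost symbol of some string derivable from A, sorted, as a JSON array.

Compute FIRST by fixpoint:
round 1:
  A via A→b: +{b}
  B via B→A: +{b}
  B via B→a: +{a}
  C via C→b: +{b}
  S via S→a A: +{a}
  S via S→b: +{b}
  FIRST(S)={a,b}  FIRST(A)={b}  FIRST(B)={a,b}  FIRST(C)={b}
round 2: — fixpoint
  FIRST(S)={a,b}  FIRST(A)={b}  FIRST(B)={a,b}  FIRST(C)={b}

FIRST(A) = ["b"]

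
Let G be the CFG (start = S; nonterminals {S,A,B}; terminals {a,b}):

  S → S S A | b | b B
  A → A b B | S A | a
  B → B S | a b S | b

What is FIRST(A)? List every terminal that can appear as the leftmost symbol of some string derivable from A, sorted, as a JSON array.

Compute FIRST by fixpoint:
round 1:
  A via A→a: +{a}
  B via B→a b S: +{a}
  B via B→b: +{b}
  S via S→b: +{b}
  S: {b}  A: {a}  B: {a,b}
round 2:
  A via A→S A: +{b}
  S: {b}  A: {a,b}  B: {a,b}
round 3: (no change)
  S: {b}  A: {a,b}  B: {a,b}

FIRST(A) = ["a", "b"]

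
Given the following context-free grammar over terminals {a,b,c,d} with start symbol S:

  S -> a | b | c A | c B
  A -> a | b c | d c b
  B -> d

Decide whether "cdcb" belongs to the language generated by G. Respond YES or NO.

Convert to CNF:
  S -> T1 A | T1 B | a | b
  A -> T0 T1 | T2 X3 | a
  B -> d
  T0 -> b
  T1 -> c
  T2 -> d
  X3 -> T1 T0

Fill CYK table bottom-up:
  T[0,0] 'c' = {T1}  orig:{}
  T[1,1] 'd' = {B,T2}  orig:{B}
  T[2,2] 'c' = {T1}  orig:{}
  T[3,3] 'b' = {S,T0}  orig:{S}
  T[0,1] 'cd' = {S}
  T[1,2] 'dc' = ∅
  T[2,3] 'cb' = {X3}  orig:{}
  T[0,2] 'cdc' = ∅
  T[1,3] 'dcb' = {A}
  T[0,3] 'cdcb' = {S}

S ∈ T[0,3] ⇒ YES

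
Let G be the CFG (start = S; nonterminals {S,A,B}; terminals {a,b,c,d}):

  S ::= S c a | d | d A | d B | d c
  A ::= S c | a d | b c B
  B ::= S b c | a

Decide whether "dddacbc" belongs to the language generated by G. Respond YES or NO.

CNF form of G:
  S -> S X6 | T2 A | T2 B | T2 T0 | d
  A -> S T0 | T1 T2 | T3 X4
  B -> S X5 | a
  T0 -> c
  T1 -> a
  T2 -> d
  T3 -> b
  X4 -> T0 B
  X5 -> T3 T0
  X6 -> T0 T1

CYK fill:
  cell(0,0) d: {S,T2}  orig:{S}
  cell(1,1) d: {S,T2}  orig:{S}
  cell(2,2) d: {S,T2}  orig:{S}
  cell(3,3) a: {B,T1}  orig:{B}
  cell(4,4) c: {T0}  orig:{}
  cell(5,5) b: {T3}  orig:{}
  cell(6,6) c: {T0}  orig:{}
  cell(0,1) dd: ∅
  cell(1,2) dd: ∅
  cell(2,3) da: {S}
  cell(3,4) ac: ∅
  cell(4,5) cb: ∅
  cell(5,6) bc: {X5}  orig:{}
  cell(0,2) ddd: ∅
  cell(1,3) dda: ∅
  cell(2,4) dac: {A}
  cell(3,5) acb: ∅
  cell(4,6) cbc: ∅
  cell(0,3) ddda: ∅
  cell(1,4) ddac: {S}
  cell(2,5) dacb: ∅
  cell(3,6) acbc: ∅
  cell(0,4) dddac: ∅
  cell(1,5) ddacb: ∅
  cell(2,6) dacbc: ∅
  cell(0,5) dddacb: ∅
  cell(1,6) ddacbc: {B}
  cell(0,6) dddacbc: {S}

S ∈ T[0,6] ⇒ YES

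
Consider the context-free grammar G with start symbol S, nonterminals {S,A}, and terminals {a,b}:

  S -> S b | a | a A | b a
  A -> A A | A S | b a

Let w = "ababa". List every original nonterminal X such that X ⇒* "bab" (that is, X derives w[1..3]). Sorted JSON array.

Convert to CNF:
  S -> S T0 | T0 T1 | T1 A | a
  A -> A A | A S | T0 T1
  T0 -> b
  T1 -> a

Fill CYK table bottom-up — only the sub-triangle for w[1..3]:
  [1..1]={T0}  "b"  orig:{}
  [2..2]={S,T1}  "a"  orig:{S}
  [3..3]={T0}  "b"  orig:{}
  [1..2]={A,S}  "ba"
  [2..3]={S}  "ab"
  [1..3]={S}  "bab"

Original NTs in T[1,3] deriving "bab": ["S"]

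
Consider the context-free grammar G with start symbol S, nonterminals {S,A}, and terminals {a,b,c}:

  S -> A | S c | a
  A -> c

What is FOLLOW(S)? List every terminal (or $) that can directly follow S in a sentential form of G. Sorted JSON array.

Compute FIRST by fixpoint:
[1]
  A via A→c: +{c}
  S via S→A: +{c}
  S via S→a: +{a}
  S: {a,c}  A: {c}
[2] done
  S: {a,c}  A: {c}

Compute FOLLOW by fixpoint:
FOLLOW(S) := {$}
[1]
  S→A: FOLLOW(A) ⊇ FOLLOW(S) ⊇ {$}; new: +{$}
  S→S c: FOLLOW(S) ⊇ FIRST(c) = {c}; new: +{c}
  FOLLOW[S]={$,c}  FOLLOW[A]={$}
[2]
  S→A: FOLLOW(A) ⊇ FOLLOW(S) ⊇ {$,c}; new: +{c}
  FOLLOW[S]={$,c}  FOLLOW[A]={$,c}
[3] (stable)
  FOLLOW[S]={$,c}  FOLLOW[A]={$,c}

FOLLOW(S) = ["$", "c"]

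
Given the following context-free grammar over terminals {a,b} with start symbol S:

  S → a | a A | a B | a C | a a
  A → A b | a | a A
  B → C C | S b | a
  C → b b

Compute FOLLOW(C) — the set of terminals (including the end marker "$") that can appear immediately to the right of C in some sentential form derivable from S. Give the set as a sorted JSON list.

Compute FIRST by fixpoint:
round 1:
  A via A→a: +{a}
  B via B→a: +{a}
  C via C→b b: +{b}
  S via S→a: +{a}
  S: {a}  A: {a}  B: {a}  C: {b}
round 2:
  B via B→C C: +{b}
  S: {a}  A: {a}  B: {a,b}  C: {b}
round 3: done
  S: {a}  A: {a}  B: {a,b}  C: {b}

FOLLOW iteration:
seed FOLLOW(S) with $
[1]
  A→A b: FOLLOW(A) ⊇ FIRST(b) = {b}; new: +{b}
  B→C C: FOLLOW(C) ⊇ FIRST(C) = {b}; new: +{b}
  B→S b: FOLLOW(S) ⊇ FIRST(b) = {b}; new: +{b}
  S→a A: FOLLOW(A) ⊇ FOLLOW(S) ⊇ {$,b}; new: +{$}
  S→a B: FOLLOW(B) ⊇ FOLLOW(S) ⊇ {$,b}; new: +{$,b}
  S→a C: FOLLOW(C) ⊇ FOLLOW(S) ⊇ {$,b}; new: +{$}
  FOLLOW(S)={$,b}  FOLLOW(A)={$,b}  FOLLOW(B)={$,b}  FOLLOW(C)={$,b}
[2] — fixpoint
  FOLLOW(S)={$,b}  FOLLOW(A)={$,b}  FOLLOW(B)={$,b}  FOLLOW(C)={$,b}

FOLLOW(C) = ["$", "b"]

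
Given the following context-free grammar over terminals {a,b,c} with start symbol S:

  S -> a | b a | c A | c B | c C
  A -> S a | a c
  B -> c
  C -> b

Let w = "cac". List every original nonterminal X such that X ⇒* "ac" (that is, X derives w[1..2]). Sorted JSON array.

CNF form of G:
  S -> T1 A | T1 B | T1 C | T2 T0 | a
  A -> S T0 | T0 T1
  B -> c
  C -> b
  T0 -> a
  T1 -> c
  T2 -> b

Fill CYK table bottom-up, restricted to cells inside w[1..2]:
  cell(1,1) a: {S,T0}  orig:{S}
  cell(2,2) c: {B,T1}  orig:{B}
  cell(1,2) ac: {A}

Original NTs in T[1,2] deriving "ac": ["A"]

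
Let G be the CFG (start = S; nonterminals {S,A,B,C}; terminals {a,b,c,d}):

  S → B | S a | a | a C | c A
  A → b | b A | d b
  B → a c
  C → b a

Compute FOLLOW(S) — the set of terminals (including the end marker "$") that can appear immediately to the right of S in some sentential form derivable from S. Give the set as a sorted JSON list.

Compute FIRST by fixpoint:
pass 1:
  A via A→b: +{b}
  A via A→d b: +{d}
  B via B→a c: +{a}
  C via C→b a: +{b}
  S via S→B: +{a}
  S via S→c A: +{c}
  FIRST(S)={a,c}  FIRST(A)={b,d}  FIRST(B)={a}  FIRST(C)={b}
pass 2: done
  FIRST(S)={a,c}  FIRST(A)={b,d}  FIRST(B)={a}  FIRST(C)={b}

FOLLOW sets:
FOLLOW(S) := {$}
iter 1:
  S→B: FOLLOW(B) ⊇ FOLLOW(S) ⊇ {$}; new: +{$}
  S→S a: FOLLOW(S) ⊇ FIRST(a) = {a}; new: +{a}
  S→a C: FOLLOW(C) ⊇ FOLLOW(S) ⊇ {$,a}; new: +{$,a}
  S→c A: FOLLOW(A) ⊇ FOLLOW(S) ⊇ {$,a}; new: +{$,a}
  FOLLOW[S]={$,a}  FOLLOW[A]={$,a}  FOLLOW[B]={$}  FOLLOW[C]={$,a}
iter 2:
  S→B: FOLLOW(B) ⊇ FOLLOW(S) ⊇ {$,a}; new: +{a}
  FOLLOW[S]={$,a}  FOLLOW[A]={$,a}  FOLLOW[B]={$,a}  FOLLOW[C]={$,a}
iter 3: (no change)
  FOLLOW[S]={$,a}  FOLLOW[A]={$,a}  FOLLOW[B]={$,a}  FOLLOW[C]={$,a}

FOLLOW(S) = ["$", "a"]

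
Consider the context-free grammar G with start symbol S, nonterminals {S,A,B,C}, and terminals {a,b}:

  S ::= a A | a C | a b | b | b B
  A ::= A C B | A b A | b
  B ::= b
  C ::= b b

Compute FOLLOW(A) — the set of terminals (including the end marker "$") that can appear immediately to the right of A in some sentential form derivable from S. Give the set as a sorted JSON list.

FIRST sets, iterate to fixpoint:
pass 1:
  A via A→b: +{b}
  B via B→b: +{b}
  C via C→b b: +{b}
  S via S→a A: +{a}
  S via S→b: +{b}
  FIRST[S]={a,b}  FIRST[A]={b}  FIRST[B]={b}  FIRST[C]={b}
pass 2: (stable)
  FIRST[S]={a,b}  FIRST[A]={b}  FIRST[B]={b}  FIRST[C]={b}

Compute FOLLOW by fixpoint:
initialize: $ ∈ FOLLOW(S)
[1]
  A→A C B: FOLLOW(A) ⊇ FIRST(C) = {b}; new: +{b}
  A→A C B: FOLLOW(C) ⊇ FIRST(B) = {b}; new: +{b}
  A→A C B: FOLLOW(B) ⊇ FOLLOW(A) ⊇ {b}; new: +{b}
  S→a A: FOLLOW(A) ⊇ FOLLOW(S) ⊇ {$}; new: +{$}
  S→a C: FOLLOW(C) ⊇ FOLLOW(S) ⊇ {$}; new: +{$}
  S→b B: FOLLOW(B) ⊇ FOLLOW(S) ⊇ {$}; new: +{$}
  S: {$}  A: {$,b}  B: {$,b}  C: {$,b}
[2] — fixpoint
  S: {$}  A: {$,b}  B: {$,b}  C: {$,b}

FOLLOW(A) = ["$", "b"]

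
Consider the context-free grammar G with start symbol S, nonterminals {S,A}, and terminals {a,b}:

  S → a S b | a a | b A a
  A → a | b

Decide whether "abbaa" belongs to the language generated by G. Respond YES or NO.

Convert to CNF:
  S -> T0 T0 | T0 X2 | T1 X3
  A -> a | b
  T0 -> a
  T1 -> b
  X2 -> S T1
  X3 -> A T0

CYK fill:
  cell(0,0) a: {A,T0}  orig:{A}
  cell(1,1) b: {A,T1}  orig:{A}
  cell(2,2) b: {A,T1}  orig:{A}
  cell(3,3) a: {A,T0}  orig:{A}
  cell(4,4) a: {A,T0}  orig:{A}
  cell(0,1) ab: ∅
  cell(1,2) bb: ∅
  cell(2,3) ba: {X3}  orig:{}
  cell(3,4) aa: {S,X3}  orig:{S}
  cell(0,2) abb: ∅
  cell(1,3) bba: {S}
  cell(2,4) baa: {S}
  cell(0,3) abba: ∅
  cell(1,4) bbaa: ∅
  cell(0,4) abbaa: ∅

S ∉ T[0,4] ⇒ NO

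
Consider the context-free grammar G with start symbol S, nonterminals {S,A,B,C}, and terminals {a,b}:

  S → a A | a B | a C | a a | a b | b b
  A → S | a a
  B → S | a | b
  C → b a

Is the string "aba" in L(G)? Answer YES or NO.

Convert to CNF:
  S -> T0 A | T0 B | T0 C | T0 T0 | T0 T1 | T1 T1
  A -> T0 A | T0 B | T0 C | T0 T0 | T0 T1 | T1 T1
  B -> T0 A | T0 B | T0 C | T0 T0 | T0 T1 | T1 T1 | a | b
  C -> T1 T0
  T0 -> a
  T1 -> b

Fill CYK table bottom-up:
  cell(0,0) a: {B,T0}  orig:{B}
  cell(1,1) b: {B,T1}  orig:{B}
  cell(2,2) a: {B,T0}  orig:{B}
  cell(0,1) ab: {A,B,S}
  cell(1,2) ba: {C}
  cell(0,2) aba: {A,B,S}

S ∈ T[0,2] ⇒ YES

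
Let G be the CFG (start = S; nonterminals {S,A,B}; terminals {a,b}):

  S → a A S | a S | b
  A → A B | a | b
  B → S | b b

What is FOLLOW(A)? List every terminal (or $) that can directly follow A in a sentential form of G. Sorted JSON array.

Compute FIRST by fixpoint:
round 1:
  A via A→a: +{a}
  A via A→b: +{b}
  B via B→b b: +{b}
  S via S→a A S: +{a}
  S via S→b: +{b}
  FIRST(S)={a,b}  FIRST(A)={a,b}  FIRST(B)={b}
round 2:
  B via B→S: +{a}
  FIRST(S)={a,b}  FIRST(A)={a,b}  FIRST(B)={a,b}
round 3: (no change)
  FIRST(S)={a,b}  FIRST(A)={a,b}  FIRST(B)={a,b}

FOLLOW sets:
FOLLOW(S) := {$}
pass 1:
  A→A B: FOLLOW(A) ⊇ FIRST(B) = {a,b}; new: +{a,b}
  A→A B: FOLLOW(B) ⊇ FOLLOW(A) ⊇ {a,b}; new: +{a,b}
  B→S: FOLLOW(S) ⊇ FOLLOW(B) ⊇ {a,b}; new: +{a,b}
  FOLLOW(S)={$,a,b}  FOLLOW(A)={a,b}  FOLLOW(B)={a,b}
pass 2: — fixpoint
  FOLLOW(S)={$,a,b}  FOLLOW(A)={a,b}  FOLLOW(B)={a,b}

FOLLOW(A) = ["a", "b"]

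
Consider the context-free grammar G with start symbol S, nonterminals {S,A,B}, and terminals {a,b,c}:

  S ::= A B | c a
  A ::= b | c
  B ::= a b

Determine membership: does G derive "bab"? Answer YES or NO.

Convert to CNF:
  S -> A B | T2 T0
  A -> b | c
  B -> T0 T1
  T0 -> a
  T1 -> b
  T2 -> c

CYK table (by increasing span):
  cell(0,0) b: {A,T1}  orig:{A}
  cell(1,1) a: {T0}  orig:{}
  cell(2,2) b: {A,T1}  orig:{A}
  cell(0,1) ba: ∅
  cell(1,2) ab: {B}
  cell(0,2) bab: {S}

S ∈ T[0,2] ⇒ YES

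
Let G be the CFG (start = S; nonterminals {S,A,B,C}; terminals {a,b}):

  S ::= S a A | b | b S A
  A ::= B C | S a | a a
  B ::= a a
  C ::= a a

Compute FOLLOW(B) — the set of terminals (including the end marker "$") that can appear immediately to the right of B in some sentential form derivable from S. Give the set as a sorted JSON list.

Compute FIRST by fixpoint:
iter 1:
  A via A→a a: +{a}
  B via B→a a: +{a}
  C via C→a a: +{a}
  S via S→b: +{b}
  S: {b}  A: {a}  B: {a}  C: {a}
iter 2:
  A via A→S a: +{b}
  S: {b}  A: {a,b}  B: {a}  C: {a}
iter 3: — fixpoint
  S: {b}  A: {a,b}  B: {a}  C: {a}

FOLLOW sets:
seed FOLLOW(S) with $
[1]
  A→B C: FOLLOW(B) ⊇ FIRST(C) = {a}; new: +{a}
  A→S a: FOLLOW(S) ⊇ FIRST(a) = {a}; new: +{a}
  S→S a A: FOLLOW(A) ⊇ FOLLOW(S) ⊇ {$,a}; new: +{$,a}
  S→b S A: FOLLOW(S) ⊇ FIRST(A) = {a,b}; new: +{b}
  S→b S A: FOLLOW(A) ⊇ FOLLOW(S) ⊇ {$,a,b}; new: +{b}
  FOLLOW(S)={$,a,b}  FOLLOW(A)={$,a,b}  FOLLOW(B)={a}  FOLLOW(C)={}
[2]
  A→B C: FOLLOW(C) ⊇ FOLLOW(A) ⊇ {$,a,b}; new: +{$,a,b}
  FOLLOW(S)={$,a,b}  FOLLOW(A)={$,a,b}  FOLLOW(B)={a}  FOLLOW(C)={$,a,b}
[3] done
  FOLLOW(S)={$,a,b}  FOLLOW(A)={$,a,b}  FOLLOW(B)={a}  FOLLOW(C)={$,a,b}

FOLLOW(B) = ["a"]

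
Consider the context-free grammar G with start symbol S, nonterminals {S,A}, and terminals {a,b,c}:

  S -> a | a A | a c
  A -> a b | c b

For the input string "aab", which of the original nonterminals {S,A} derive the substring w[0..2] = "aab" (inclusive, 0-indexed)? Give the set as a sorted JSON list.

Convert to CNF:
  S -> T0 A | T0 T2 | a
  A -> T0 T1 | T2 T1
  T0 -> a
  T1 -> b
  T2 -> c

CYK table (by increasing span) — only the sub-triangle for w[0..2]:
  [0..0]={S,T0}  "a"  orig:{S}
  [1..1]={S,T0}  "a"  orig:{S}
  [2..2]={T1}  "b"  orig:{}
  [0..1]=∅  "aa"
  [1..2]={A}  "ab"
  [0..2]={S}  "aab"

Original NTs in T[0,2] deriving "aab": ["S"]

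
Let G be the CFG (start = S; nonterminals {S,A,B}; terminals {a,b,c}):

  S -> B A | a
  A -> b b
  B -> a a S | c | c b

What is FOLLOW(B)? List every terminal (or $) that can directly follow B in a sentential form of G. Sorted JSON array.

FIRST iteration:
pass 1:
  A via A→b b: +{b}
  B via B→a a S: +{a}
  B via B→c: +{c}
  S via S→B A: +{a,c}
  S: {a,c}  A: {b}  B: {a,c}
pass 2: done
  S: {a,c}  A: {b}  B: {a,c}

FOLLOW sets:
FOLLOW(S) := {$}
[1]
  S→B A: FOLLOW(B) ⊇ FIRST(A) = {b}; new: +{b}
  S→B A: FOLLOW(A) ⊇ FOLLOW(S) ⊇ {$}; new: +{$}
  FOLLOW[S]={$}  FOLLOW[A]={$}  FOLLOW[B]={b}
[2]
  B→a a S: FOLLOW(S) ⊇ FOLLOW(B) ⊇ {b}; new: +{b}
  S→B A: FOLLOW(A) ⊇ FOLLOW(S) ⊇ {$,b}; new: +{b}
  FOLLOW[S]={$,b}  FOLLOW[A]={$,b}  FOLLOW[B]={b}
[3] (no change)
  FOLLOW[S]={$,b}  FOLLOW[A]={$,b}  FOLLOW[B]={b}

FOLLOW(B) = ["b"]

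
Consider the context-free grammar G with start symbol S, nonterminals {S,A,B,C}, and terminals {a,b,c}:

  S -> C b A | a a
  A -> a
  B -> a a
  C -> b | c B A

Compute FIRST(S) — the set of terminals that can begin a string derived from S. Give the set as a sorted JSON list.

Compute FIRST by fixpoint:
pass 1:
  A via A→a: +{a}
  B via B→a a: +{a}
  C via C→b: +{b}
  C via C→c B A: +{c}
  S via S→C b A: +{b,c}
  S via S→a a: +{a}
  FIRST(S)={a,b,c}  FIRST(A)={a}  FIRST(B)={a}  FIRST(C)={b,c}
pass 2: — fixpoint
  FIRST(S)={a,b,c}  FIRST(A)={a}  FIRST(B)={a}  FIRST(C)={b,c}

FIRST(S) = ["a", "b", "c"]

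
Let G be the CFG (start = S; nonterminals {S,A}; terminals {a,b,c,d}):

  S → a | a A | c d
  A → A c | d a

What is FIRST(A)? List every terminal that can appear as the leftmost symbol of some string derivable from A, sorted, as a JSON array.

Compute FIRST by fixpoint:
round 1:
  A via A→d a: +{d}
  S via S→a: +{a}
  S via S→c d: +{c}
  S: {a,c}  A: {d}
round 2: (stable)
  S: {a,c}  A: {d}

FIRST(A) = ["d"]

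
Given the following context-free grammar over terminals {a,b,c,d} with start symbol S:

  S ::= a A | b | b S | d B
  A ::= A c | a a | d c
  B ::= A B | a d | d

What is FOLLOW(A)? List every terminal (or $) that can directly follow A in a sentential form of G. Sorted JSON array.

Compute FIRST by fixpoint:
iter 1:
  A via A→a a: +{a}
  A via A→d c: +{d}
  B via B→A B: +{a,d}
  S via S→a A: +{a}
  S via S→b: +{b}
  S via S→d B: +{d}
  FIRST[S]={a,b,d}  FIRST[A]={a,d}  FIRST[B]={a,d}
iter 2: (stable)
  FIRST[S]={a,b,d}  FIRST[A]={a,d}  FIRST[B]={a,d}

FOLLOW iteration:
initialize: $ ∈ FOLLOW(S)
round 1:
  A→A c: FOLLOW(A) ⊇ FIRST(c) = {c}; new: +{c}
  B→A B: FOLLOW(A) ⊇ FIRST(B) = {a,d}; new: +{a,d}
  S→a A: FOLLOW(A) ⊇ FOLLOW(S) ⊇ {$}; new: +{$}
  S→d B: FOLLOW(B) ⊇ FOLLOW(S) ⊇ {$}; new: +{$}
  S: {$}  A: {$,a,c,d}  B: {$}
round 2: done
  S: {$}  A: {$,a,c,d}  B: {$}

FOLLOW(A) = ["$", "a", "c", "d"]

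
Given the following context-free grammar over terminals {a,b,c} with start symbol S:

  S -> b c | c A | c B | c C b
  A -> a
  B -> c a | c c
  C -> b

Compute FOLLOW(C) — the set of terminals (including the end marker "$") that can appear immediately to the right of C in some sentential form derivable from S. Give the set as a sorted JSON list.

Compute FIRST by fixpoint:
pass 1:
  A via A→a: +{a}
  B via B→c a: +{c}
  C via C→b: +{b}
  S via S→b c: +{b}
  S via S→c A: +{c}
  FIRST(S)={b,c}  FIRST(A)={a}  FIRST(B)={c}  FIRST(C)={b}
pass 2: (no change)
  FIRST(S)={b,c}  FIRST(A)={a}  FIRST(B)={c}  FIRST(C)={b}

Compute FOLLOW by fixpoint:
FOLLOW(S) := {$}
pass 1:
  S→c A: FOLLOW(A) ⊇ FOLLOW(S) ⊇ {$}; new: +{$}
  S→c B: FOLLOW(B) ⊇ FOLLOW(S) ⊇ {$}; new: +{$}
  S→c C b: FOLLOW(C) ⊇ FIRST(b) = {b}; new: +{b}
  FOLLOW(S)={$}  FOLLOW(A)={$}  FOLLOW(B)={$}  FOLLOW(C)={b}
pass 2: (stable)
  FOLLOW(S)={$}  FOLLOW(A)={$}  FOLLOW(B)={$}  FOLLOW(C)={b}

FOLLOW(C) = ["b"]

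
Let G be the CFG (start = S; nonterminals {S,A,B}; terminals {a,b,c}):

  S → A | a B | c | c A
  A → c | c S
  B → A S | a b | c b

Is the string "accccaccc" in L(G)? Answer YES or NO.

CNF form of G:
  S -> T0 A | T0 S | T1 B | c
  A -> T0 S | c
  B -> A S | T0 T2 | T1 T2
  T0 -> c
  T1 -> a
  T2 -> b

CYK table (by increasing span):
  cell(0,0) a: {T1}  orig:{}
  cell(1,1) c: {A,S,T0}  orig:{A,S}
  cell(2,2) c: {A,S,T0}  orig:{A,S}
  cell(3,3) c: {A,S,T0}  orig:{A,S}
  cell(4,4) c: {A,S,T0}  orig:{A,S}
  cell(5,5) a: {T1}  orig:{}
  cell(6,6) c: {A,S,T0}  orig:{A,S}
  cell(7,7) c: {A,S,T0}  orig:{A,S}
  cell(8,8) c: {A,S,T0}  orig:{A,S}
  cell(0,1) ac: ∅
  cell(1,2) cc: {A,B,S}
  cell(2,3) cc: {A,B,S}
  cell(3,4) cc: {A,B,S}
  cell(4,5) ca: ∅
  cell(5,6) ac: ∅
  cell(6,7) cc: {A,B,S}
  cell(7,8) cc: {A,B,S}
  cell(0,2) acc: {S}
  cell(1,3) ccc: {A,B,S}
  cell(2,4) ccc: {A,B,S}
  cell(3,5) cca: ∅
  cell(4,6) cac: ∅
  cell(5,7) acc: {S}
  cell(6,8) ccc: {A,B,S}
  cell(0,3) accc: {S}
  cell(1,4) cccc: {A,B,S}
  cell(2,5) ccca: ∅
  cell(3,6) ccac: ∅
  cell(4,7) cacc: {A,B,S}
  cell(5,8) accc: {S}
  cell(0,4) acccc: {S}
  cell(1,5) cccca: ∅
  cell(2,6) cccac: ∅
  cell(3,7) ccacc: {A,B,S}
  cell(4,8) caccc: {A,B,S}
  cell(0,5) acccca: ∅
  cell(1,6) ccccac: ∅
  cell(2,7) cccacc: {A,B,S}
  cell(3,8) ccaccc: {A,B,S}
  cell(0,6) accccac: ∅
  cell(1,7) ccccacc: {A,B,S}
  cell(2,8) cccaccc: {A,B,S}
  cell(0,7) accccacc: {S}
  cell(1,8) ccccaccc: {A,B,S}
  cell(0,8) accccaccc: {S}

S ∈ T[0,8] ⇒ YES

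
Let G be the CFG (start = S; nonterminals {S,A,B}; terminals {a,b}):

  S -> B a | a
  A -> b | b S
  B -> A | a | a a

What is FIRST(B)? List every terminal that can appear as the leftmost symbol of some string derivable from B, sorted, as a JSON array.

FIRST iteration:
[1]
  A via A→b: +{b}
  B via B→A: +{b}
  B via B→a: +{a}
  S via S→B a: +{a,b}
  FIRST(S)={a,b}  FIRST(A)={b}  FIRST(B)={a,b}
[2] done
  FIRST(S)={a,b}  FIRST(A)={b}  FIRST(B)={a,b}

FIRST(B) = ["a", "b"]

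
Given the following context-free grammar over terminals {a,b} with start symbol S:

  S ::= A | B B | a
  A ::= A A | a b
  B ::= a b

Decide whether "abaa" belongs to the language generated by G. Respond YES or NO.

Convert to CNF:
  S -> A A | B B | T0 T1 | a
  A -> A A | T0 T1
  B -> T0 T1
  T0 -> a
  T1 -> b

CYK table (by increasing span):
  cell(0,0) a: {S,T0}  orig:{S}
  cell(1,1) b: {T1}  orig:{}
  cell(2,2) a: {S,T0}  orig:{S}
  cell(3,3) a: {S,T0}  orig:{S}
  cell(0,1) ab: {A,B,S}
  cell(1,2) ba: ∅
  cell(2,3) aa: ∅
  cell(0,2) aba: ∅
  cell(1,3) baa: ∅
  cell(0,3) abaa: ∅

S ∉ T[0,3] ⇒ NO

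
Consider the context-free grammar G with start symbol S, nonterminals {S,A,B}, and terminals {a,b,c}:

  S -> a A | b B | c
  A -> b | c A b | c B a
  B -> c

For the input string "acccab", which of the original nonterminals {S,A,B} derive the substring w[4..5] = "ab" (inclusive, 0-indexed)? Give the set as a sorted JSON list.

Convert to CNF:
  S -> T1 B | T2 A | c
  A -> T0 X3 | T0 X4 | b
  B -> c
  T0 -> c
  T1 -> b
  T2 -> a
  X3 -> A T1
  X4 -> B T2

CYK fill — only the sub-triangle for w[4..5]:
  [4..4]={T2}  "a"  orig:{}
  [5..5]={A,T1}  "b"  orig:{A}
  [4..5]={S}  "ab"

Original NTs in T[4,5] deriving "ab": ["S"]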